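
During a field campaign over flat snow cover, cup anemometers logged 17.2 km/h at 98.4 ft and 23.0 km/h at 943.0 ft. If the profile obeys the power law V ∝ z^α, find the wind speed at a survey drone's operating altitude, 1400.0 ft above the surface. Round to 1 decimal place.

24.2 km/h

First find α: α = ln(V₂/V₁)/ln(z₂/z₁) = ln(23.0/17.2)/ln(943.0/98.4) = 0.29058/2.26003 = 0.1286
Extrapolate from 943.0 ft to 1400.0 ft: V₃ = 23.0 × (1400.0/943.0)^0.1286 = 23.0 × 1.0521 = 24.1988 km/h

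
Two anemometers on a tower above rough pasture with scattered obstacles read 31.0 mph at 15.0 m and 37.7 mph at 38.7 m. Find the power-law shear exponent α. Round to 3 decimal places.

Power law: V₂/V₁ = (z₂/z₁)^α ⇒ α = ln(V₂/V₁) / ln(z₂/z₁)
α = ln(37.7/31.0) / ln(38.7/15.0) = ln(1.2161) / ln(2.5800)
  = 0.19567 / 0.94779 = 0.20645

α ≈ 0.206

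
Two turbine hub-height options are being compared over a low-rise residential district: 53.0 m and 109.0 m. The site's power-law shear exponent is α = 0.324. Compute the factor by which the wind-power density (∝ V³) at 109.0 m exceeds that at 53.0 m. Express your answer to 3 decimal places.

Speed ratio: V_B/V_A = (z_B/z_A)^α = (109.0/53.0)^0.324 = (2.0566)^0.324 = 1.26317
Power-density ratio: P_B/P_A = (V_B/V_A)³ = (1.26317)³ = 2.01550

2.015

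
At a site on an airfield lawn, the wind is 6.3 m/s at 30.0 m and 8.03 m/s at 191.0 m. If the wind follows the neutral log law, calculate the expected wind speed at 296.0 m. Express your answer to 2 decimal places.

8.44 m/s

Log law: V ∝ ln(z/z₀). From the pair, with r = V₁/V₂ = 0.78456,
ln z₀ = (ln z₁ − r·ln z₂)/(1 − r) = (3.4012 − 0.78456×5.2523)/0.21544 = -3.3397 → z₀ = 0.03545 m
V₃ = V₁ · ln(z₃/z₀)/ln(z₁/z₀) = 6.3 × 9.0301/6.7409 = 8.4394 m/s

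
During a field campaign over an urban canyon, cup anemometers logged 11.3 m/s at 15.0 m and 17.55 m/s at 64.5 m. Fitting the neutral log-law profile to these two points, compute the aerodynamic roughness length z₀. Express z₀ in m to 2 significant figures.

Log law: V(z) ∝ ln(z/z₀). With r = V₁/V₂ = 11.3/17.55 = 0.64387,
r · ln(z₂/z₀) = ln(z₁/z₀) ⇒ ln z₀ = (ln z₁ − r·ln z₂)/(1 − r)
ln z₀ = (2.70805 − 0.64387×4.16667) / 0.35613 = 0.0709
z₀ = exp(0.0709) = 1.073 m

z₀ ≈ 1.1 m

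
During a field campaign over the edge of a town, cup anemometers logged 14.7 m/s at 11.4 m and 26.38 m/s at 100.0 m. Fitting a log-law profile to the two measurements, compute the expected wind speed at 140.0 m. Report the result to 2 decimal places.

28.19 m/s

Log law: V ∝ ln(z/z₀). From the pair, with r = V₁/V₂ = 0.55724,
ln z₀ = (ln z₁ − r·ln z₂)/(1 − r) = (2.4336 − 0.55724×4.6052)/0.44276 = -0.2994 → z₀ = 0.7412 m
V₃ = V₁ · ln(z₃/z₀)/ln(z₁/z₀) = 14.7 × 5.2411/2.7330 = 28.1898 m/s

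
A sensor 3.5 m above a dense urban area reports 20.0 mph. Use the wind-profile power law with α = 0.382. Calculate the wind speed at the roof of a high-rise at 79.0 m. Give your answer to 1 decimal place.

65.8 mph

Power-law profile: V₂ = V₁ · (z₂/z₁)^α
V₂ = 20.0 × (79.0/3.5)^0.382 = 20.0 × (22.5714)^0.382
    = 20.0 × 3.2890 = 65.7793 mph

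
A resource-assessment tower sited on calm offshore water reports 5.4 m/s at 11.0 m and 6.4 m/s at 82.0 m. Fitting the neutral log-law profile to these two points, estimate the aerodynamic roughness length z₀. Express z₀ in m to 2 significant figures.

Log law: V(z) ∝ ln(z/z₀). With r = V₁/V₂ = 5.4/6.4 = 0.84375,
r · ln(z₂/z₀) = ln(z₁/z₀) ⇒ ln z₀ = (ln z₁ − r·ln z₂)/(1 − r)
ln z₀ = (2.39790 − 0.84375×4.40672) / 0.15625 = -8.4498
z₀ = exp(-8.4498) = 0.0002140 m

z₀ ≈ 0.00021 m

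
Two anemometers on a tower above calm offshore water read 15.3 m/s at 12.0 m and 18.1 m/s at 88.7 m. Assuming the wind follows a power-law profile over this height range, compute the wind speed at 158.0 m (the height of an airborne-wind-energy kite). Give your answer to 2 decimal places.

First find α: α = ln(V₂/V₁)/ln(z₂/z₁) = ln(18.1/15.3)/ln(88.7/12.0) = 0.16806/2.00035 = 0.0840
Extrapolate from 88.7 m to 158.0 m: V₃ = 18.1 × (158.0/88.7)^0.0840 = 18.1 × 1.0497 = 18.9996 m/s

19.00 m/s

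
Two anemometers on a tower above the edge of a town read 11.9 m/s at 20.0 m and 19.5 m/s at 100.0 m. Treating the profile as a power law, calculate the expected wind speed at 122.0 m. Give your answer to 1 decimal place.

20.7 m/s

First find α: α = ln(V₂/V₁)/ln(z₂/z₁) = ln(19.5/11.9)/ln(100.0/20.0) = 0.49388/1.60944 = 0.3069
Extrapolate from 100.0 m to 122.0 m: V₃ = 19.5 × (122.0/100.0)^0.3069 = 19.5 × 1.0629 = 20.7269 m/s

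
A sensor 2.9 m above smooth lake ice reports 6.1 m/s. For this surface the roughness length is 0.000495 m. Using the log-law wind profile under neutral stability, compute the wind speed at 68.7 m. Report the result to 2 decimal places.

Log law: V(z) ∝ ln(z/z₀), so V₂/V₁ = ln(z₂/z₀) / ln(z₁/z₀).
ln(68.7/0.000495) = 11.8407, ln(2.9/0.000495) = 8.6757
V₂ = 6.1 × 11.8407/8.6757 = 6.1 × 1.3648 = 8.3254 m/s

8.33 m/s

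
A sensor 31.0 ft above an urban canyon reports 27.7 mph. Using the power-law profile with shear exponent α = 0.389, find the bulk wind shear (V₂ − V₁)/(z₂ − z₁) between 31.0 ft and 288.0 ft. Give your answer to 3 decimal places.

Power law: V₂ = V₁ · (z₂/z₁)^α = 27.7 × (9.2903)^0.389 = 65.9240 mph
ΔV/Δz = (65.9240 − 27.7)/(288.0 − 31.0) = 38.2240/257.0000 = 0.14873 mph/ft

0.149 mph/ft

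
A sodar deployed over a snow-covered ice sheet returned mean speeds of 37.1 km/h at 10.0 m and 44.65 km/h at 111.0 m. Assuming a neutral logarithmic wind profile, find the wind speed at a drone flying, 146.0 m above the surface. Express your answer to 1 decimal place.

Log law: V ∝ ln(z/z₀). From the pair, with r = V₁/V₂ = 0.83091,
ln z₀ = (ln z₁ − r·ln z₂)/(1 − r) = (2.3026 − 0.83091×4.7095)/0.16909 = -9.5249 → z₀ = 0.00007301 m
V₃ = V₁ · ln(z₃/z₀)/ln(z₁/z₀) = 37.1 × 14.5085/11.8275 = 45.5097 km/h

45.5 km/h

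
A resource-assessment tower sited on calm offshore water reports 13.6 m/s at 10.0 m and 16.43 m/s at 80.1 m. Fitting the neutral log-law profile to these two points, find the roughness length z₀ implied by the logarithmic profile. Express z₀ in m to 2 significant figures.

z₀ ≈ 0.00045 m

Log law: V(z) ∝ ln(z/z₀). With r = V₁/V₂ = 13.6/16.43 = 0.82775,
r · ln(z₂/z₀) = ln(z₁/z₀) ⇒ ln z₀ = (ln z₁ − r·ln z₂)/(1 − r)
ln z₀ = (2.30259 − 0.82775×4.38328) / 0.17225 = -7.6965
z₀ = exp(-7.6965) = 0.0004544 m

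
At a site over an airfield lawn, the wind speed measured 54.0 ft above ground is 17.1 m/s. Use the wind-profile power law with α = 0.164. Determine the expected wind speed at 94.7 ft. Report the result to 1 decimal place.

Power-law profile: V₂ = V₁ · (z₂/z₁)^α
V₂ = 17.1 × (94.7/54.0)^0.164 = 17.1 × (1.7537)^0.164
    = 17.1 × 1.0965 = 18.7502 m/s

18.8 m/s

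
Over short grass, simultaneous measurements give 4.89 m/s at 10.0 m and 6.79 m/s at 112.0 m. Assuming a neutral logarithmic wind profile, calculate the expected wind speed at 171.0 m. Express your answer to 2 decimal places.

Log law: V ∝ ln(z/z₀). From the pair, with r = V₁/V₂ = 0.72018,
ln z₀ = (ln z₁ − r·ln z₂)/(1 − r) = (2.3026 − 0.72018×4.7185)/0.27982 = -3.9152 → z₀ = 0.01994 m
V₃ = V₁ · ln(z₃/z₀)/ln(z₁/z₀) = 4.89 × 9.0569/6.2178 = 7.1228 m/s

7.12 m/s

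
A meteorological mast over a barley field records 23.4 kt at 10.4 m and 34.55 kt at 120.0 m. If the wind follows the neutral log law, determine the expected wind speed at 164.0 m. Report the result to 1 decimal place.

Log law: V ∝ ln(z/z₀). From the pair, with r = V₁/V₂ = 0.67728,
ln z₀ = (ln z₁ − r·ln z₂)/(1 − r) = (2.3418 − 0.67728×4.7875)/0.32272 = -2.7908 → z₀ = 0.06137 m
V₃ = V₁ · ln(z₃/z₀)/ln(z₁/z₀) = 23.4 × 7.8907/5.1327 = 35.9741 kt

36.0 kt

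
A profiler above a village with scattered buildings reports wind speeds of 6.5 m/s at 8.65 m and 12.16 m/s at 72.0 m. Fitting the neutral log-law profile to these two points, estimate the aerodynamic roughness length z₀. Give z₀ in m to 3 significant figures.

Log law: V(z) ∝ ln(z/z₀). With r = V₁/V₂ = 6.5/12.16 = 0.53454,
r · ln(z₂/z₀) = ln(z₁/z₀) ⇒ ln z₀ = (ln z₁ − r·ln z₂)/(1 − r)
ln z₀ = (2.15756 − 0.53454×4.27667) / 0.46546 = -0.2760
z₀ = exp(-0.2760) = 0.7588 m

z₀ ≈ 0.759 m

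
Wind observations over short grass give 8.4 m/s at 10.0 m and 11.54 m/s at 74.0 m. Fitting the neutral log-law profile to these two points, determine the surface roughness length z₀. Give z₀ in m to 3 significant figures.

Log law: V(z) ∝ ln(z/z₀). With r = V₁/V₂ = 8.4/11.54 = 0.72790,
r · ln(z₂/z₀) = ln(z₁/z₀) ⇒ ln z₀ = (ln z₁ − r·ln z₂)/(1 − r)
ln z₀ = (2.30259 − 0.72790×4.30407) / 0.27210 = -3.0517
z₀ = exp(-3.0517) = 0.04728 m

z₀ ≈ 0.0473 m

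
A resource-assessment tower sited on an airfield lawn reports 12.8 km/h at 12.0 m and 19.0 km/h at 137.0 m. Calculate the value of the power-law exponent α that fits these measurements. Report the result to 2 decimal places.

α ≈ 0.16

Power law: V₂/V₁ = (z₂/z₁)^α ⇒ α = ln(V₂/V₁) / ln(z₂/z₁)
α = ln(19.0/12.8) / ln(137.0/12.0) = ln(1.4844) / ln(11.4167)
  = 0.39499 / 2.43507 = 0.16221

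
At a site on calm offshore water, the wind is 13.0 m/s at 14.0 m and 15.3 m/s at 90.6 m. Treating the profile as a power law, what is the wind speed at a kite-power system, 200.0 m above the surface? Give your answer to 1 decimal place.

16.4 m/s

First find α: α = ln(V₂/V₁)/ln(z₂/z₁) = ln(15.3/13.0)/ln(90.6/14.0) = 0.16290/1.86740 = 0.0872
Extrapolate from 90.6 m to 200.0 m: V₃ = 15.3 × (200.0/90.6)^0.0872 = 15.3 × 1.0715 = 16.3943 m/s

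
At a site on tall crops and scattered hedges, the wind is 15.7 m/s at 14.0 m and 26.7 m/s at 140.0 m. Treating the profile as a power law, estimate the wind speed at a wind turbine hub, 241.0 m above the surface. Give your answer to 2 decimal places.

First find α: α = ln(V₂/V₁)/ln(z₂/z₁) = ln(26.7/15.7)/ln(140.0/14.0) = 0.53100/2.30259 = 0.2306
Extrapolate from 140.0 m to 241.0 m: V₃ = 26.7 × (241.0/140.0)^0.2306 = 26.7 × 1.1334 = 30.2629 m/s

30.26 m/s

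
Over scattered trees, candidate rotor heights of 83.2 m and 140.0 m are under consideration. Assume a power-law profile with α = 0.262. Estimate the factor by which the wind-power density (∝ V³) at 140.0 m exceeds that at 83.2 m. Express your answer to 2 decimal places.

Speed ratio: V_B/V_A = (z_B/z_A)^α = (140.0/83.2)^0.262 = (1.6827)^0.262 = 1.14608
Power-density ratio: P_B/P_A = (V_B/V_A)³ = (1.14608)³ = 1.50536

1.51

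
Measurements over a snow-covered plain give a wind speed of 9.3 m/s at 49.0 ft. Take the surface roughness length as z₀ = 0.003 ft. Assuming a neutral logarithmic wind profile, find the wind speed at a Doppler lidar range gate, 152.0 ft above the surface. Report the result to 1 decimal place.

10.4 m/s

Log law: V(z) ∝ ln(z/z₀), so V₂/V₁ = ln(z₂/z₀) / ln(z₁/z₀).
ln(152.0/0.003) = 10.8330, ln(49.0/0.003) = 9.7010
V₂ = 9.3 × 10.8330/9.7010 = 9.3 × 1.1167 = 10.3853 m/s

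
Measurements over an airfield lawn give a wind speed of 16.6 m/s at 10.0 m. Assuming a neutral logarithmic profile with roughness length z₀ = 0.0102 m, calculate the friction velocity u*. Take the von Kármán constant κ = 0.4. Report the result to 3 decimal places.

u* ≈ 0.964 m/s

Log law: V(z) = (u*/κ) · ln(z/z₀) ⇒ u* = κ · V / ln(z/z₀)
u* = 0.4 × 16.6 / ln(10.0/0.0102) = 0.4 × 16.6 / 6.8880
   = 6.6400 / 6.8880 = 0.9640 m/s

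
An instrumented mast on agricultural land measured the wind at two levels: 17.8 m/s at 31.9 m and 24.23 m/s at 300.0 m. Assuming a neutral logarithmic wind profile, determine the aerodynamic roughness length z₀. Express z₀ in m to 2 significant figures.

Log law: V(z) ∝ ln(z/z₀). With r = V₁/V₂ = 17.8/24.23 = 0.73463,
r · ln(z₂/z₀) = ln(z₁/z₀) ⇒ ln z₀ = (ln z₁ − r·ln z₂)/(1 − r)
ln z₀ = (3.46261 − 0.73463×5.70378) / 0.26537 = -2.7416
z₀ = exp(-2.7416) = 0.06447 m

z₀ ≈ 0.064 m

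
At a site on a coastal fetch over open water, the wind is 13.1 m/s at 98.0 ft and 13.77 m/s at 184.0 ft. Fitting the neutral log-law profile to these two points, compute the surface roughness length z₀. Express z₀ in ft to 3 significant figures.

Log law: V(z) ∝ ln(z/z₀). With r = V₁/V₂ = 13.1/13.77 = 0.95134,
r · ln(z₂/z₀) = ln(z₁/z₀) ⇒ ln z₀ = (ln z₁ − r·ln z₂)/(1 − r)
ln z₀ = (4.58497 − 0.95134×5.21494) / 0.04866 = -7.7323
z₀ = exp(-7.7323) = 0.0004384 ft

z₀ ≈ 0.000438 ft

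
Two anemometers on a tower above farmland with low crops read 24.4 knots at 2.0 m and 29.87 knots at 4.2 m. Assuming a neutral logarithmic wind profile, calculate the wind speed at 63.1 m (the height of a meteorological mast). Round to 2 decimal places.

49.85 knots

Log law: V ∝ ln(z/z₀). From the pair, with r = V₁/V₂ = 0.81687,
ln z₀ = (ln z₁ − r·ln z₂)/(1 − r) = (0.6931 − 0.81687×1.4351)/0.18313 = -2.6164 → z₀ = 0.07306 m
V₃ = V₁ · ln(z₃/z₀)/ln(z₁/z₀) = 24.4 × 6.7611/3.3096 = 49.8470 knots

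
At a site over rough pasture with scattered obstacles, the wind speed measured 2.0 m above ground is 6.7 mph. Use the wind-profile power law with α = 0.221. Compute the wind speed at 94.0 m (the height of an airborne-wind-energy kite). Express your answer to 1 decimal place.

Power-law profile: V₂ = V₁ · (z₂/z₁)^α
V₂ = 6.7 × (94.0/2.0)^0.221 = 6.7 × (47.0000)^0.221
    = 6.7 × 2.3417 = 15.6895 mph

15.7 mph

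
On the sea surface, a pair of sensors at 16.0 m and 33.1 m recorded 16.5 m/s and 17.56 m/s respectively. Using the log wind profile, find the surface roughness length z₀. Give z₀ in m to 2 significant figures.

Log law: V(z) ∝ ln(z/z₀). With r = V₁/V₂ = 16.5/17.56 = 0.93964,
r · ln(z₂/z₀) = ln(z₁/z₀) ⇒ ln z₀ = (ln z₁ − r·ln z₂)/(1 − r)
ln z₀ = (2.77259 − 0.93964×3.49953) / 0.06036 = -8.5431
z₀ = exp(-8.5431) = 0.0001949 m

z₀ ≈ 0.00019 m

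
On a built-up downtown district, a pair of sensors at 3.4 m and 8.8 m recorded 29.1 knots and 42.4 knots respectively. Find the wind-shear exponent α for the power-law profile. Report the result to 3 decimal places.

α ≈ 0.396

Power law: V₂/V₁ = (z₂/z₁)^α ⇒ α = ln(V₂/V₁) / ln(z₂/z₁)
α = ln(42.4/29.1) / ln(8.8/3.4) = ln(1.4570) / ln(2.5882)
  = 0.37641 / 0.95098 = 0.39581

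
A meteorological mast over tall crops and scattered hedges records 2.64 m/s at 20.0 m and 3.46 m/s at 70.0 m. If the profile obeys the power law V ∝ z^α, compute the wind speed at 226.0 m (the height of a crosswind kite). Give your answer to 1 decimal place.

4.5 m/s

First find α: α = ln(V₂/V₁)/ln(z₂/z₁) = ln(3.46/2.64)/ln(70.0/20.0) = 0.27049/1.25276 = 0.2159
Extrapolate from 70.0 m to 226.0 m: V₃ = 3.46 × (226.0/70.0)^0.2159 = 3.46 × 1.2880 = 4.4563 m/s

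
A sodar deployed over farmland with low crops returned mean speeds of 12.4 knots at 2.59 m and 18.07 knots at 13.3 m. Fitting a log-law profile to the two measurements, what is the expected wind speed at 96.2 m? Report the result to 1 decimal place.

Log law: V ∝ ln(z/z₀). From the pair, with r = V₁/V₂ = 0.68622,
ln z₀ = (ln z₁ − r·ln z₂)/(1 − r) = (0.9517 − 0.68622×2.5878)/0.31378 = -2.6264 → z₀ = 0.07234 m
V₃ = V₁ · ln(z₃/z₀)/ln(z₁/z₀) = 12.4 × 7.1929/3.5781 = 24.9272 knots

24.9 knots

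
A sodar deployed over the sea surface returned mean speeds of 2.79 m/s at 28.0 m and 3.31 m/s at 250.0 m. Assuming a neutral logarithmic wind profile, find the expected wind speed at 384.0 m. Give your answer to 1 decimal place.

3.4 m/s

Log law: V ∝ ln(z/z₀). From the pair, with r = V₁/V₂ = 0.84290,
ln z₀ = (ln z₁ − r·ln z₂)/(1 − r) = (3.3322 − 0.84290×5.5215)/0.15710 = -8.4140 → z₀ = 0.0002217 m
V₃ = V₁ · ln(z₃/z₀)/ln(z₁/z₀) = 2.79 × 14.3646/11.7462 = 3.4119 m/s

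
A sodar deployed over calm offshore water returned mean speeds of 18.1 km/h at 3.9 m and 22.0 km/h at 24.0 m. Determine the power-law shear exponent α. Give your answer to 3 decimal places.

α ≈ 0.107

Power law: V₂/V₁ = (z₂/z₁)^α ⇒ α = ln(V₂/V₁) / ln(z₂/z₁)
α = ln(22.0/18.1) / ln(24.0/3.9) = ln(1.2155) / ln(6.1538)
  = 0.19513 / 1.81708 = 0.10739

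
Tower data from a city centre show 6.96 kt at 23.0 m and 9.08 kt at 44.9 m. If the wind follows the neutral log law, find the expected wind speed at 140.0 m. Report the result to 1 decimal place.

Log law: V ∝ ln(z/z₀). From the pair, with r = V₁/V₂ = 0.76652,
ln z₀ = (ln z₁ − r·ln z₂)/(1 − r) = (3.1355 − 0.76652×3.8044)/0.23348 = 0.9393 → z₀ = 2.558 m
V₃ = V₁ · ln(z₃/z₀)/ln(z₁/z₀) = 6.96 × 4.0023/2.1962 = 12.6840 kt

12.7 kt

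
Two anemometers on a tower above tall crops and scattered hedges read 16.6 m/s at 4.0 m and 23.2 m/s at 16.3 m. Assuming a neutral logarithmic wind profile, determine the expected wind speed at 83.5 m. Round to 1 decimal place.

Log law: V ∝ ln(z/z₀). From the pair, with r = V₁/V₂ = 0.71552,
ln z₀ = (ln z₁ − r·ln z₂)/(1 − r) = (1.3863 − 0.71552×2.7912)/0.28448 = -2.1472 → z₀ = 0.1168 m
V₃ = V₁ · ln(z₃/z₀)/ln(z₁/z₀) = 16.6 × 6.5720/3.5335 = 30.8749 m/s

30.9 m/s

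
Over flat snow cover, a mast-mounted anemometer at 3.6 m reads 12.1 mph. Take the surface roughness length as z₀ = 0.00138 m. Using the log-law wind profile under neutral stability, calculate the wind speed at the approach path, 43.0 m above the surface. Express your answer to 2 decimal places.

Log law: V(z) ∝ ln(z/z₀), so V₂/V₁ = ln(z₂/z₀) / ln(z₁/z₀).
ln(43.0/0.00138) = 10.3469, ln(3.6/0.00138) = 7.8666
V₂ = 12.1 × 10.3469/7.8666 = 12.1 × 1.3153 = 15.9150 mph

15.92 mph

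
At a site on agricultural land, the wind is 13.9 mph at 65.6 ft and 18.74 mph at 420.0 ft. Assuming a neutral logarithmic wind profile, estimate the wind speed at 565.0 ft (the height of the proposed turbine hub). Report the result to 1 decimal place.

Log law: V ∝ ln(z/z₀). From the pair, with r = V₁/V₂ = 0.74173,
ln z₀ = (ln z₁ − r·ln z₂)/(1 − r) = (4.1836 − 0.74173×6.0403)/0.25827 = -1.1486 → z₀ = 0.3171 ft
V₃ = V₁ · ln(z₃/z₀)/ln(z₁/z₀) = 13.9 × 7.4854/5.3322 = 19.5131 mph

19.5 mph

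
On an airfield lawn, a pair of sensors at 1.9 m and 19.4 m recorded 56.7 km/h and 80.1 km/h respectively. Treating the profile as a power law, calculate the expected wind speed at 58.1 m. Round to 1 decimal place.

94.3 km/h

First find α: α = ln(V₂/V₁)/ln(z₂/z₁) = ln(80.1/56.7)/ln(19.4/1.9) = 0.34550/2.32342 = 0.1487
Extrapolate from 19.4 m to 58.1 m: V₃ = 80.1 × (58.1/19.4)^0.1487 = 80.1 × 1.1772 = 94.2912 km/h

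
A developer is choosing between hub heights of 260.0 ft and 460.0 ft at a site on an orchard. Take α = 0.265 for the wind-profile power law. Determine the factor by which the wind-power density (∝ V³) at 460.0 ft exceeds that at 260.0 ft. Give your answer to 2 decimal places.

Speed ratio: V_B/V_A = (z_B/z_A)^α = (460.0/260.0)^0.265 = (1.7692)^0.265 = 1.16322
Power-density ratio: P_B/P_A = (V_B/V_A)³ = (1.16322)³ = 1.57394

1.57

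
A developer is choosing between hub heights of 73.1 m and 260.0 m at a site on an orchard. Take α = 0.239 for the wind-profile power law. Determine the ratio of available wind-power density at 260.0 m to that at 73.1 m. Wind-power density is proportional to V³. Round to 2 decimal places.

2.48

Speed ratio: V_B/V_A = (z_B/z_A)^α = (260.0/73.1)^0.239 = (3.5568)^0.239 = 1.35426
Power-density ratio: P_B/P_A = (V_B/V_A)³ = (1.35426)³ = 2.48375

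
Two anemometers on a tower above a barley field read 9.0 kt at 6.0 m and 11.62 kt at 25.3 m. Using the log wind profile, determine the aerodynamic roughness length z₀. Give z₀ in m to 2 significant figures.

Log law: V(z) ∝ ln(z/z₀). With r = V₁/V₂ = 9.0/11.62 = 0.77453,
r · ln(z₂/z₀) = ln(z₁/z₀) ⇒ ln z₀ = (ln z₁ − r·ln z₂)/(1 − r)
ln z₀ = (1.79176 − 0.77453×3.23080) / 0.22547 = -3.1515
z₀ = exp(-3.1515) = 0.04279 m

z₀ ≈ 0.043 m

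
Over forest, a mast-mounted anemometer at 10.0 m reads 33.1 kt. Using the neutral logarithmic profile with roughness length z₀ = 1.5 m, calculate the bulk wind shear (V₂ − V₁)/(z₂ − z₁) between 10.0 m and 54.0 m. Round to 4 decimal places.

0.6687 kt/m

Log law: V₂ = V₁ · ln(z₂/z₀)/ln(z₁/z₀) = 33.1 × 3.5835/1.8971 = 62.5234 kt
ΔV/Δz = (62.5234 − 33.1)/(54.0 − 10.0) = 29.4234/44.0000 = 0.66871 kt/m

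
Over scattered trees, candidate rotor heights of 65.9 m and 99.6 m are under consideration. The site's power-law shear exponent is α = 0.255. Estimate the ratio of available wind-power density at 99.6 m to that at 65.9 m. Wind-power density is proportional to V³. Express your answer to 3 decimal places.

Speed ratio: V_B/V_A = (z_B/z_A)^α = (99.6/65.9)^0.255 = (1.5114)^0.255 = 1.11107
Power-density ratio: P_B/P_A = (V_B/V_A)³ = (1.11107)³ = 1.37158

1.372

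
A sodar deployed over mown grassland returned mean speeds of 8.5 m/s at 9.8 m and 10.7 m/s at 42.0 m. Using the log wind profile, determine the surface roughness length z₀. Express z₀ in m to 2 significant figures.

Log law: V(z) ∝ ln(z/z₀). With r = V₁/V₂ = 8.5/10.7 = 0.79439,
r · ln(z₂/z₀) = ln(z₁/z₀) ⇒ ln z₀ = (ln z₁ − r·ln z₂)/(1 − r)
ln z₀ = (2.28238 − 0.79439×3.73767) / 0.20561 = -3.3403
z₀ = exp(-3.3403) = 0.03543 m

z₀ ≈ 0.035 m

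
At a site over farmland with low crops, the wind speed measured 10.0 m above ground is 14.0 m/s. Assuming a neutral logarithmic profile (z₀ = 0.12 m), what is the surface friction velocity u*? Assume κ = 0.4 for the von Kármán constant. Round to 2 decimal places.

Log law: V(z) = (u*/κ) · ln(z/z₀) ⇒ u* = κ · V / ln(z/z₀)
u* = 0.4 × 14.0 / ln(10.0/0.12) = 0.4 × 14.0 / 4.4228
   = 5.6000 / 4.4228 = 1.2662 m/s

u* ≈ 1.27 m/s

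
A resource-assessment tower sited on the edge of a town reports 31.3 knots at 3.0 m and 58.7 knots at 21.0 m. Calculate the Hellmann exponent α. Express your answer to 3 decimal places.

Power law: V₂/V₁ = (z₂/z₁)^α ⇒ α = ln(V₂/V₁) / ln(z₂/z₁)
α = ln(58.7/31.3) / ln(21.0/3.0) = ln(1.8754) / ln(7.0000)
  = 0.62882 / 1.94591 = 0.32315

α ≈ 0.323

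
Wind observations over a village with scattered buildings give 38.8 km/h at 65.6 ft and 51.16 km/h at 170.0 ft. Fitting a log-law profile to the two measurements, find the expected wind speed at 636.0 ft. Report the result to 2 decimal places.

68.29 km/h

Log law: V ∝ ln(z/z₀). From the pair, with r = V₁/V₂ = 0.75841,
ln z₀ = (ln z₁ − r·ln z₂)/(1 − r) = (4.1836 − 0.75841×5.1358)/0.24159 = 1.1944 → z₀ = 3.302 ft
V₃ = V₁ · ln(z₃/z₀)/ln(z₁/z₀) = 38.8 × 5.2608/2.9892 = 68.2860 km/h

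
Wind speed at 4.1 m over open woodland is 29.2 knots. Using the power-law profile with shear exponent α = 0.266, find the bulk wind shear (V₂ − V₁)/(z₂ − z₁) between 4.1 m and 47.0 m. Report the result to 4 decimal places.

Power law: V₂ = V₁ · (z₂/z₁)^α = 29.2 × (11.4634)^0.266 = 55.8676 knots
ΔV/Δz = (55.8676 − 29.2)/(47.0 − 4.1) = 26.6676/42.9000 = 0.62162 knots/m

0.6216 knots/m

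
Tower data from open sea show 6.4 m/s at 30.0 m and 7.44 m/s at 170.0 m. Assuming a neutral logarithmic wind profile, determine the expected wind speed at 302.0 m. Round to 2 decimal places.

Log law: V ∝ ln(z/z₀). From the pair, with r = V₁/V₂ = 0.86022,
ln z₀ = (ln z₁ − r·ln z₂)/(1 − r) = (3.4012 − 0.86022×5.1358)/0.13978 = -7.2733 → z₀ = 0.0006938 m
V₃ = V₁ · ln(z₃/z₀)/ln(z₁/z₀) = 6.4 × 12.9837/10.6745 = 7.7845 m/s

7.78 m/s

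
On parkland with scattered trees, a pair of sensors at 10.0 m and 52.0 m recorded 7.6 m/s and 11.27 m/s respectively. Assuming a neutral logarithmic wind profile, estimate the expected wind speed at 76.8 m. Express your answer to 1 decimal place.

12.1 m/s

Log law: V ∝ ln(z/z₀). From the pair, with r = V₁/V₂ = 0.67436,
ln z₀ = (ln z₁ − r·ln z₂)/(1 − r) = (2.3026 − 0.67436×3.9512)/0.32564 = -1.1115 → z₀ = 0.3291 m
V₃ = V₁ · ln(z₃/z₀)/ln(z₁/z₀) = 7.6 × 5.4527/3.4141 = 12.1381 m/s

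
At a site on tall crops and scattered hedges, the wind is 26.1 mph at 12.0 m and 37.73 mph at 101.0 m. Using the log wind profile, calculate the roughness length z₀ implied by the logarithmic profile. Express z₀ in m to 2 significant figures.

z₀ ≈ 0.10 m

Log law: V(z) ∝ ln(z/z₀). With r = V₁/V₂ = 26.1/37.73 = 0.69176,
r · ln(z₂/z₀) = ln(z₁/z₀) ⇒ ln z₀ = (ln z₁ − r·ln z₂)/(1 − r)
ln z₀ = (2.48491 − 0.69176×4.61512) / 0.30824 = -2.2957
z₀ = exp(-2.2957) = 0.1007 m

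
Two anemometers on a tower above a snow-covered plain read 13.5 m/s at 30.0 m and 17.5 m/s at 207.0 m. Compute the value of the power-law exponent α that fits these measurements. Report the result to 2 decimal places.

Power law: V₂/V₁ = (z₂/z₁)^α ⇒ α = ln(V₂/V₁) / ln(z₂/z₁)
α = ln(17.5/13.5) / ln(207.0/30.0) = ln(1.2963) / ln(6.9000)
  = 0.25951 / 1.93152 = 0.13436

α ≈ 0.13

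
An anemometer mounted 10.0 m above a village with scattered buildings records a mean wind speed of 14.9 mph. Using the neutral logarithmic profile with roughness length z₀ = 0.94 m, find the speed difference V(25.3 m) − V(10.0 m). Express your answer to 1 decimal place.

5.8 mph

Log law: V₂ = V₁ · ln(z₂/z₀)/ln(z₁/z₀) = 14.9 × 3.2927/2.3645 = 20.7493 mph
ΔV = 20.7493 − 14.9 = 5.8493 mph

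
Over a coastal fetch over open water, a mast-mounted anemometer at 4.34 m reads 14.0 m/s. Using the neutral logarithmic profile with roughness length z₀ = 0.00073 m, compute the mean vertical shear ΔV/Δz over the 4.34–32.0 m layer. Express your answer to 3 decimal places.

0.116 m/s/m

Log law: V₂ = V₁ · ln(z₂/z₀)/ln(z₁/z₀) = 14.0 × 10.6882/8.6903 = 17.2185 m/s
ΔV/Δz = (17.2185 − 14.0)/(32.0 − 4.34) = 3.2185/27.6600 = 0.11636 m/s/m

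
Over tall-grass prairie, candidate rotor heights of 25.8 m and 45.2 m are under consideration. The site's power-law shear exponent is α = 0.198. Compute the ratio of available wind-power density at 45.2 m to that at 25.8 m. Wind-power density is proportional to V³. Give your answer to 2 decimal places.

1.40

Speed ratio: V_B/V_A = (z_B/z_A)^α = (45.2/25.8)^0.198 = (1.7519)^0.198 = 1.11742
Power-density ratio: P_B/P_A = (V_B/V_A)³ = (1.11742)³ = 1.39524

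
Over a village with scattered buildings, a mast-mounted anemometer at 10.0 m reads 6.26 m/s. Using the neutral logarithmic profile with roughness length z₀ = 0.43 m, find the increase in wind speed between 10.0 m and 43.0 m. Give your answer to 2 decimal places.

2.90 m/s

Log law: V₂ = V₁ · ln(z₂/z₀)/ln(z₁/z₀) = 6.26 × 4.6052/3.1466 = 9.1619 m/s
ΔV = 9.1619 − 6.26 = 2.9019 m/s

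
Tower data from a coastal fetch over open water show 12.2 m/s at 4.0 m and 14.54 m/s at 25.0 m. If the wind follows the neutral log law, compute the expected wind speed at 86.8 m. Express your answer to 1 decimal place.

Log law: V ∝ ln(z/z₀). From the pair, with r = V₁/V₂ = 0.83906,
ln z₀ = (ln z₁ − r·ln z₂)/(1 − r) = (1.3863 − 0.83906×3.2189)/0.16094 = -8.1682 → z₀ = 0.0002835 m
V₃ = V₁ · ln(z₃/z₀)/ln(z₁/z₀) = 12.2 × 12.6318/9.5545 = 16.1294 m/s

16.1 m/s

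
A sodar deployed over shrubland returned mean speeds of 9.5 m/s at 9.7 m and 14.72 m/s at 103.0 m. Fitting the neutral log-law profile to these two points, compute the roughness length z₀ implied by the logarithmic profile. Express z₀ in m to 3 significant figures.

z₀ ≈ 0.132 m

Log law: V(z) ∝ ln(z/z₀). With r = V₁/V₂ = 9.5/14.72 = 0.64538,
r · ln(z₂/z₀) = ln(z₁/z₀) ⇒ ln z₀ = (ln z₁ − r·ln z₂)/(1 − r)
ln z₀ = (2.27213 − 0.64538×4.63473) / 0.35462 = -2.0276
z₀ = exp(-2.0276) = 0.1316 m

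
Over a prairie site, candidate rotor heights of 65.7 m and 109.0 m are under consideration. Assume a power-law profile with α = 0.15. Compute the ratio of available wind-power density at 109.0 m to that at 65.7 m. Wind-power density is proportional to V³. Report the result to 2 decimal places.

1.26

Speed ratio: V_B/V_A = (z_B/z_A)^α = (109.0/65.7)^0.15 = (1.6591)^0.15 = 1.07889
Power-density ratio: P_B/P_A = (V_B/V_A)³ = (1.07889)³ = 1.25585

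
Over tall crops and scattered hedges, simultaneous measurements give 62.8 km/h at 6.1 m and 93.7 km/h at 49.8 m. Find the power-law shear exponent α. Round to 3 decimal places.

Power law: V₂/V₁ = (z₂/z₁)^α ⇒ α = ln(V₂/V₁) / ln(z₂/z₁)
α = ln(93.7/62.8) / ln(49.8/6.1) = ln(1.4920) / ln(8.1639)
  = 0.40014 / 2.09973 = 0.19057

α ≈ 0.191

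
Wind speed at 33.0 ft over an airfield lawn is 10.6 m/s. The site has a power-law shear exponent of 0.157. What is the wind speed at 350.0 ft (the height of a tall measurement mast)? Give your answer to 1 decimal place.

Power-law profile: V₂ = V₁ · (z₂/z₁)^α
V₂ = 10.6 × (350.0/33.0)^0.157 = 10.6 × (10.6061)^0.157
    = 10.6 × 1.4488 = 15.3574 m/s

15.4 m/s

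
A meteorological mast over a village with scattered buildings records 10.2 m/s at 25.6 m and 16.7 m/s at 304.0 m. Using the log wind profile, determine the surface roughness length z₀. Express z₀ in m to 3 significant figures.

Log law: V(z) ∝ ln(z/z₀). With r = V₁/V₂ = 10.2/16.7 = 0.61078,
r · ln(z₂/z₀) = ln(z₁/z₀) ⇒ ln z₀ = (ln z₁ − r·ln z₂)/(1 − r)
ln z₀ = (3.24259 − 0.61078×5.71703) / 0.38922 = -0.6404
z₀ = exp(-0.6404) = 0.5271 m

z₀ ≈ 0.527 m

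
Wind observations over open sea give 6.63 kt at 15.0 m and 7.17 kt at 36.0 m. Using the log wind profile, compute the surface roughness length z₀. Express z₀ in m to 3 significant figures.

z₀ ≈ 0.000322 m

Log law: V(z) ∝ ln(z/z₀). With r = V₁/V₂ = 6.63/7.17 = 0.92469,
r · ln(z₂/z₀) = ln(z₁/z₀) ⇒ ln z₀ = (ln z₁ − r·ln z₂)/(1 − r)
ln z₀ = (2.70805 − 0.92469×3.58352) / 0.07531 = -8.0408
z₀ = exp(-8.0408) = 0.0003221 m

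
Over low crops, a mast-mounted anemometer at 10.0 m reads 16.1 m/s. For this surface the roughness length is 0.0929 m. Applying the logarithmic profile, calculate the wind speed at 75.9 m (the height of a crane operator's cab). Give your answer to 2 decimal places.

23.07 m/s

Log law: V(z) ∝ ln(z/z₀), so V₂/V₁ = ln(z₂/z₀) / ln(z₁/z₀).
ln(75.9/0.0929) = 6.7056, ln(10.0/0.0929) = 4.6788
V₂ = 16.1 × 6.7056/4.6788 = 16.1 × 1.4332 = 23.0744 m/s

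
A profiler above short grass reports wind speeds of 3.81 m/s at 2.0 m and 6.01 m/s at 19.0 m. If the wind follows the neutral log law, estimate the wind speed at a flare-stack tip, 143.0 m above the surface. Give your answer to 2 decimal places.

7.98 m/s

Log law: V ∝ ln(z/z₀). From the pair, with r = V₁/V₂ = 0.63394,
ln z₀ = (ln z₁ − r·ln z₂)/(1 − r) = (0.6931 − 0.63394×2.9444)/0.36606 = -3.2057 → z₀ = 0.04053 m
V₃ = V₁ · ln(z₃/z₀)/ln(z₁/z₀) = 3.81 × 8.1685/3.8988 = 7.9824 m/s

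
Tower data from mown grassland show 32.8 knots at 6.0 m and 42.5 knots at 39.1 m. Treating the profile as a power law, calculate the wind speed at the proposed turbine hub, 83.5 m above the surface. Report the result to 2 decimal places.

47.20 knots

First find α: α = ln(V₂/V₁)/ln(z₂/z₁) = ln(42.5/32.8)/ln(39.1/6.0) = 0.25908/1.87436 = 0.1382
Extrapolate from 39.1 m to 83.5 m: V₃ = 42.5 × (83.5/39.1)^0.1382 = 42.5 × 1.1106 = 47.1991 knots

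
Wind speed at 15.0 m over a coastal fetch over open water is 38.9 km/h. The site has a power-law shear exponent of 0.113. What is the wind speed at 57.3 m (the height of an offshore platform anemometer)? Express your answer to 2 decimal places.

Power-law profile: V₂ = V₁ · (z₂/z₁)^α
V₂ = 38.9 × (57.3/15.0)^0.113 = 38.9 × (3.8200)^0.113
    = 38.9 × 1.1635 = 45.2609 km/h

45.26 km/h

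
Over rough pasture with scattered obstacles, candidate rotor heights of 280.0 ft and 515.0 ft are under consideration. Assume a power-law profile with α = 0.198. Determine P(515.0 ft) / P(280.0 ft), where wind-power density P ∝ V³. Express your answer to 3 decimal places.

Speed ratio: V_B/V_A = (z_B/z_A)^α = (515.0/280.0)^0.198 = (1.8393)^0.198 = 1.12824
Power-density ratio: P_B/P_A = (V_B/V_A)³ = (1.12824)³ = 1.43616

1.436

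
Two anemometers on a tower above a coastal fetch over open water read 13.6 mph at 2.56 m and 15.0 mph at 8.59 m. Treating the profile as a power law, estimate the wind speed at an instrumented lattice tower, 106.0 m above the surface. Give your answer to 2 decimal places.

First find α: α = ln(V₂/V₁)/ln(z₂/z₁) = ln(15.0/13.6)/ln(8.59/2.56) = 0.09798/1.21059 = 0.0809
Extrapolate from 8.59 m to 106.0 m: V₃ = 15.0 × (106.0/8.59)^0.0809 = 15.0 × 1.2255 = 18.3831 mph

18.38 mph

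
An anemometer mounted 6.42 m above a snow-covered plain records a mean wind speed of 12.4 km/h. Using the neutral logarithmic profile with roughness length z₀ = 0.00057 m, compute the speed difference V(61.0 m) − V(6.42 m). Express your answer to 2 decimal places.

Log law: V₂ = V₁ · ln(z₂/z₀)/ln(z₁/z₀) = 12.4 × 11.5807/9.3293 = 15.3925 km/h
ΔV = 15.3925 − 12.4 = 2.9925 km/h

2.99 km/h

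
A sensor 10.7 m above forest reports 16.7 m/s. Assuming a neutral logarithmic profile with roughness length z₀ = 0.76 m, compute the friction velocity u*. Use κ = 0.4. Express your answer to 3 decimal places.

u* ≈ 2.526 m/s

Log law: V(z) = (u*/κ) · ln(z/z₀) ⇒ u* = κ · V / ln(z/z₀)
u* = 0.4 × 16.7 / ln(10.7/0.76) = 0.4 × 16.7 / 2.6447
   = 6.6800 / 2.6447 = 2.5258 m/s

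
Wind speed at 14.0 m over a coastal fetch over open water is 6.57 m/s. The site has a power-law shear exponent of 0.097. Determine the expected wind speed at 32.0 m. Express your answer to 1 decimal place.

Power-law profile: V₂ = V₁ · (z₂/z₁)^α
V₂ = 6.57 × (32.0/14.0)^0.097 = 6.57 × (2.2857)^0.097
    = 6.57 × 1.0835 = 7.1185 m/s

7.1 m/s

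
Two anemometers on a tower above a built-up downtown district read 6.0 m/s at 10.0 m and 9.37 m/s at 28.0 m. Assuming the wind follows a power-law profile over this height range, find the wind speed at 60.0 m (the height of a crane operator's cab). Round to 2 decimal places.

First find α: α = ln(V₂/V₁)/ln(z₂/z₁) = ln(9.37/6.0)/ln(28.0/10.0) = 0.44575/1.02962 = 0.4329
Extrapolate from 28.0 m to 60.0 m: V₃ = 9.37 × (60.0/28.0)^0.4329 = 9.37 × 1.3909 = 13.0328 m/s

13.03 m/s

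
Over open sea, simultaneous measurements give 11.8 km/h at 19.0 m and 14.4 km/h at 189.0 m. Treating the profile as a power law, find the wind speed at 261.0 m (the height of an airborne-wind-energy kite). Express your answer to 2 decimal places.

First find α: α = ln(V₂/V₁)/ln(z₂/z₁) = ln(14.4/11.8)/ln(189.0/19.0) = 0.19913/2.29731 = 0.0867
Extrapolate from 189.0 m to 261.0 m: V₃ = 14.4 × (261.0/189.0)^0.0867 = 14.4 × 1.0284 = 14.8086 km/h

14.81 km/h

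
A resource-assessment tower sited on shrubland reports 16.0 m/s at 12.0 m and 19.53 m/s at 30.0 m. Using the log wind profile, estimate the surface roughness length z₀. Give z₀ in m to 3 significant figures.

Log law: V(z) ∝ ln(z/z₀). With r = V₁/V₂ = 16.0/19.53 = 0.81925,
r · ln(z₂/z₀) = ln(z₁/z₀) ⇒ ln z₀ = (ln z₁ − r·ln z₂)/(1 − r)
ln z₀ = (2.48491 − 0.81925×3.40120) / 0.18075 = -1.6683
z₀ = exp(-1.6683) = 0.1886 m

z₀ ≈ 0.189 m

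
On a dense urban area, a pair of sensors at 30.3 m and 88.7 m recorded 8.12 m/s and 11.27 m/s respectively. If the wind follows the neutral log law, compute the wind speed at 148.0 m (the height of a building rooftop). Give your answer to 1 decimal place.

Log law: V ∝ ln(z/z₀). From the pair, with r = V₁/V₂ = 0.72050,
ln z₀ = (ln z₁ − r·ln z₂)/(1 − r) = (3.4111 − 0.72050×4.4853)/0.27950 = 0.6423 → z₀ = 1.901 m
V₃ = V₁ · ln(z₃/z₀)/ln(z₁/z₀) = 8.12 × 4.3549/2.7688 = 12.7714 m/s

12.8 m/s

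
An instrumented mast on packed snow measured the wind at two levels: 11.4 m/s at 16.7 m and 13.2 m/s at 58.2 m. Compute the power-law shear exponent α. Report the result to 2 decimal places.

Power law: V₂/V₁ = (z₂/z₁)^α ⇒ α = ln(V₂/V₁) / ln(z₂/z₁)
α = ln(13.2/11.4) / ln(58.2/16.7) = ln(1.1579) / ln(3.4850)
  = 0.14660 / 1.24848 = 0.11743

α ≈ 0.12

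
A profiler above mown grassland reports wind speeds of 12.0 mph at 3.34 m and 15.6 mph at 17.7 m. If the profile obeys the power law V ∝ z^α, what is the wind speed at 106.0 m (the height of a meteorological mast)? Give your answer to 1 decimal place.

20.7 mph

First find α: α = ln(V₂/V₁)/ln(z₂/z₁) = ln(15.6/12.0)/ln(17.7/3.34) = 0.26236/1.66759 = 0.1573
Extrapolate from 17.7 m to 106.0 m: V₃ = 15.6 × (106.0/17.7)^0.1573 = 15.6 × 1.3253 = 20.6739 mph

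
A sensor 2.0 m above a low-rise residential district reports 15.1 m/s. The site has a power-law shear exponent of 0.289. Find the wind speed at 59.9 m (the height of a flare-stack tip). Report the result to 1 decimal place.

Power-law profile: V₂ = V₁ · (z₂/z₁)^α
V₂ = 15.1 × (59.9/2.0)^0.289 = 15.1 × (29.9500)^0.289
    = 15.1 × 2.6710 = 40.3325 m/s

40.3 m/s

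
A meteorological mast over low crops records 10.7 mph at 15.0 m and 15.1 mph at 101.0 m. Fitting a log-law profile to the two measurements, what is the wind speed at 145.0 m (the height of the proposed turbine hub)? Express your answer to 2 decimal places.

Log law: V ∝ ln(z/z₀). From the pair, with r = V₁/V₂ = 0.70861,
ln z₀ = (ln z₁ − r·ln z₂)/(1 − r) = (2.7081 − 0.70861×4.6151)/0.29139 = -1.9296 → z₀ = 0.1452 m
V₃ = V₁ · ln(z₃/z₀)/ln(z₁/z₀) = 10.7 × 6.9063/4.6376 = 15.9343 mph

15.93 mph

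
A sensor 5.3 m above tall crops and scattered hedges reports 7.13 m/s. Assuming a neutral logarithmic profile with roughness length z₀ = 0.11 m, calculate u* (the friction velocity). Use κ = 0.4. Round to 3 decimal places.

u* ≈ 0.736 m/s

Log law: V(z) = (u*/κ) · ln(z/z₀) ⇒ u* = κ · V / ln(z/z₀)
u* = 0.4 × 7.13 / ln(5.3/0.11) = 0.4 × 7.13 / 3.8750
   = 2.8520 / 3.8750 = 0.7360 m/s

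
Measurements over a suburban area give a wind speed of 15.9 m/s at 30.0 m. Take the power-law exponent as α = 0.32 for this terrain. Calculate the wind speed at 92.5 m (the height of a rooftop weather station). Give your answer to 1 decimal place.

22.8 m/s

Power-law profile: V₂ = V₁ · (z₂/z₁)^α
V₂ = 15.9 × (92.5/30.0)^0.32 = 15.9 × (3.0833)^0.32
    = 15.9 × 1.4338 = 22.7973 m/s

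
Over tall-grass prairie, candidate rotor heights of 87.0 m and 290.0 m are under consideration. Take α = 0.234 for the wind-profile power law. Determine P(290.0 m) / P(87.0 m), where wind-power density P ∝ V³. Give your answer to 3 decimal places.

2.328

Speed ratio: V_B/V_A = (z_B/z_A)^α = (290.0/87.0)^0.234 = (3.3333)^0.234 = 1.32542
Power-density ratio: P_B/P_A = (V_B/V_A)³ = (1.32542)³ = 2.32842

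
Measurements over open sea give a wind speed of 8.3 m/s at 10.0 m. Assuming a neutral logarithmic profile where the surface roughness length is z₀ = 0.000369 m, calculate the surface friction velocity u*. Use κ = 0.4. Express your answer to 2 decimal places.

u* ≈ 0.33 m/s

Log law: V(z) = (u*/κ) · ln(z/z₀) ⇒ u* = κ · V / ln(z/z₀)
u* = 0.4 × 8.3 / ln(10.0/0.000369) = 0.4 × 8.3 / 10.2073
   = 3.3200 / 10.2073 = 0.3253 m/s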